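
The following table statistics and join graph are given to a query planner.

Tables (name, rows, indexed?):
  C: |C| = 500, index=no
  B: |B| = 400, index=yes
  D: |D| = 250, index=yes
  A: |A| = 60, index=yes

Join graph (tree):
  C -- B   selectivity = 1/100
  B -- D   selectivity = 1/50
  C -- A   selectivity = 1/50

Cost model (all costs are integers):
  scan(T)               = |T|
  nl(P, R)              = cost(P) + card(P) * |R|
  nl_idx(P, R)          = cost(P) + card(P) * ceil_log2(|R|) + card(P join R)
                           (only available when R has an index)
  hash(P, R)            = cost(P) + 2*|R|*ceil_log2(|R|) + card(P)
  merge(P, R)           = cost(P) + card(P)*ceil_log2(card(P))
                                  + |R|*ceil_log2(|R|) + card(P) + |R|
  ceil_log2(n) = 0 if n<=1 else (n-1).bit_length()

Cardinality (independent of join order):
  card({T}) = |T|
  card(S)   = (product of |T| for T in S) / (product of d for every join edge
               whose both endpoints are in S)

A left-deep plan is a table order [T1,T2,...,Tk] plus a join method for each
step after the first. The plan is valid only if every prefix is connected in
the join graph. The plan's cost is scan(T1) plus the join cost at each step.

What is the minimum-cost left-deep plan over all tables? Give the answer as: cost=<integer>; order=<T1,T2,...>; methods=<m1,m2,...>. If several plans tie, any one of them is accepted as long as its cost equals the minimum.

Selinger DP (subsets sized 1..n):
  {C}: scan cost=500, card=500
  {B}: scan cost=400, card=400
  {D}: scan cost=250, card=250
  {A}: scan cost=60, card=60
  {BC}: card=2000; try (B,nl_idx)→7000, (B,hash)→8200, (C,merge)→9400, (B,merge)→9500, (C,hash)→9800, (C,nl)→200400 …(+1); best=7000 via (B,nl_idx)
  {AC}: card=600; try (A,hash)→1720, (A,nl_idx)→4100, (C,merge)→5480, (A,merge)→5920, (C,hash)→9120, (C,nl)→30060 …(+1); best=1720 via (A,hash)
  {BD}: card=2000; try (B,nl_idx)→4500, (D,hash)→4800, (D,nl_idx)→5600, (B,merge)→6500, (D,merge)→6650, (B,hash)→7700 …(+2); best=4500 via (B,nl_idx)
  {BCD}: card=10000; try (D,hash)→13000, (C,hash)→15500, (D,nl_idx)→33000, (D,merge)→33250, (C,merge)→33500, (D,nl)→507000 …(+1); best=13000 via (D,hash)
  {ABC}: card=2400; try (B,hash)→9520, (B,nl_idx)→9520, (A,hash)→9720, (B,merge)→12320, (A,nl_idx)→21400, (A,merge)→31420 …(+2); best=9520 via (B,hash)
  {ABCD}: card=12000; try (D,hash)→15920, (A,hash)→23720, (D,nl_idx)→40720, (D,merge)→42970, (A,nl_idx)→85000, (A,merge)→163420 …(+2); best=15920 via (D,hash)

cost=15920; order=C,A,B,D; methods=hash,hash,hash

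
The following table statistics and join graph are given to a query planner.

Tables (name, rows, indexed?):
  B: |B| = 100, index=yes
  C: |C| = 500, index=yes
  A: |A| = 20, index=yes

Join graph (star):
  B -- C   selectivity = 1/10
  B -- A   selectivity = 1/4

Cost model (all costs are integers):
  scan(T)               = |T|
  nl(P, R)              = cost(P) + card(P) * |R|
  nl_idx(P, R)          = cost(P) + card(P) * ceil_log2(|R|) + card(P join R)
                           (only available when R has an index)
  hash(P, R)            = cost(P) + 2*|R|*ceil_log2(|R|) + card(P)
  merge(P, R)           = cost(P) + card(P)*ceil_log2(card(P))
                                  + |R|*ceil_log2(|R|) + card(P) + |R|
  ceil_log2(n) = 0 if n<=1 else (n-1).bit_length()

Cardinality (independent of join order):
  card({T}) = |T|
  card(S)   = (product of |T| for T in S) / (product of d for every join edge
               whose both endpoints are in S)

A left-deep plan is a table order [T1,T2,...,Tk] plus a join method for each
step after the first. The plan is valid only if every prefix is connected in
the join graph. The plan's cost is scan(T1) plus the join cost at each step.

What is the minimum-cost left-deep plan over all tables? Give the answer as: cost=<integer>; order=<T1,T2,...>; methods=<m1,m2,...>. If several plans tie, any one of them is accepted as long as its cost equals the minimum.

cost=7600; order=C,B,A; methods=hash,hash

Selinger DP (subsets sized 1..n):
  {B}: scan cost=100, card=100
  {C}: scan cost=500, card=500
  {A}: scan cost=20, card=20
  {BC}: card=5000; try (B,hash)→2400, (C,merge)→5900, (C,nl_idx)→6000, (B,merge)→6300, (B,nl_idx)→9000, (C,hash)→9200 …(+2); best=2400 via (B,hash)
  {AB}: card=500; try (A,hash)→400, (B,nl_idx)→660, (B,merge)→940, (A,merge)→1020, (A,nl_idx)→1100, (B,hash)→1440 …(+2); best=400 via (A,hash)
  {ABC}: card=25000; try (A,hash)→7600, (C,hash)→9900, (C,merge)→10400, (C,nl_idx)→29900, (A,nl_idx)→52400, (A,merge)→72520 …(+2); best=7600 via (A,hash)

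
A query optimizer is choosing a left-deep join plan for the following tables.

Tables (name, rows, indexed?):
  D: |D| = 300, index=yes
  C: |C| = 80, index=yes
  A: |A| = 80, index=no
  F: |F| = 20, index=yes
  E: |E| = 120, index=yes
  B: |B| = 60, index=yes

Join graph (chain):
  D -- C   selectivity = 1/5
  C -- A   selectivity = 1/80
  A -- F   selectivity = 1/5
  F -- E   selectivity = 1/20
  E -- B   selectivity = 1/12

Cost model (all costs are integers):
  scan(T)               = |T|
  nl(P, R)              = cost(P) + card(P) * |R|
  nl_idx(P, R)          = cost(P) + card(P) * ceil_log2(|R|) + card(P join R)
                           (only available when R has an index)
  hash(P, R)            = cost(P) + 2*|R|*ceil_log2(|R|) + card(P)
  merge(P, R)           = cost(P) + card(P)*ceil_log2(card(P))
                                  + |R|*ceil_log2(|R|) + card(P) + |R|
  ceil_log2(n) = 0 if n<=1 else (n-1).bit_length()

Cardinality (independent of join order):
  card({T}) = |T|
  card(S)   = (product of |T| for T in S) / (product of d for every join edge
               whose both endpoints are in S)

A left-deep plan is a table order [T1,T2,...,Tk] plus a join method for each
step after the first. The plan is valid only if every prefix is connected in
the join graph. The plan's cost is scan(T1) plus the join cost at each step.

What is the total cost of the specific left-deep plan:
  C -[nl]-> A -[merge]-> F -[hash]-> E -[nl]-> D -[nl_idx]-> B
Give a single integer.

1852440

step 1: scan C: cost=80, card=80
step 2: join A via nl
    card(P join A) = 80*80/(80) = 80
    cost = 80 + 80*80 = 6480
step 3: join F via merge
    card(P join F) = 80*20/(5) = 320
    cost = 6480 + 80*7 + 20*5 + 80 + 20 = 7240
step 4: join E via hash
    card(P join E) = 320*120/(20) = 1920
    cost = 7240 + 2*120*7 + 320 = 9240
step 5: join D via nl
    card(P join D) = 1920*300/(5) = 115200
    cost = 9240 + 1920*300 = 585240
step 6: join B via nl_idx
    card(P join B) = 115200*60/(12) = 576000
    cost = 585240 + 115200*6 + 576000 = 1852440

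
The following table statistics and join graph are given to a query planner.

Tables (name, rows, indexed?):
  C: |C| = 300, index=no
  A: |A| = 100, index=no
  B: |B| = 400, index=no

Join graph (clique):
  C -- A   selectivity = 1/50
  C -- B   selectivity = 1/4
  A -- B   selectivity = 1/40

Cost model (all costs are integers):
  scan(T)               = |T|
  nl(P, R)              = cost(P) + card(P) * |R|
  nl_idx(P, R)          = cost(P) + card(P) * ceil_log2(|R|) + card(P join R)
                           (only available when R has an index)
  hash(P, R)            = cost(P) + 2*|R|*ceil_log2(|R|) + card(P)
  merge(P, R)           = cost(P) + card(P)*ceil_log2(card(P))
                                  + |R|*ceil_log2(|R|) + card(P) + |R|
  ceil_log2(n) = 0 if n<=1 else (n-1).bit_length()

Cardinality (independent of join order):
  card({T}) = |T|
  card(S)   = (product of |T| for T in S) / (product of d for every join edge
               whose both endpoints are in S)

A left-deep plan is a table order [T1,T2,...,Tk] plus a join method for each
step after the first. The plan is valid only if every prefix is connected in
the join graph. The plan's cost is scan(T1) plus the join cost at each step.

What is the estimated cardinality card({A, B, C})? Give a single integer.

Tables in S: A(100), B(400), C(300)
Edges inside S: C-A(d=50), C-B(d=4), A-B(d=40)
numerator = 100 * 400 * 300 = 12000000
denominator = 50 * 4 * 40 = 8000
card(S) = 12000000 / 8000 = 1500

1500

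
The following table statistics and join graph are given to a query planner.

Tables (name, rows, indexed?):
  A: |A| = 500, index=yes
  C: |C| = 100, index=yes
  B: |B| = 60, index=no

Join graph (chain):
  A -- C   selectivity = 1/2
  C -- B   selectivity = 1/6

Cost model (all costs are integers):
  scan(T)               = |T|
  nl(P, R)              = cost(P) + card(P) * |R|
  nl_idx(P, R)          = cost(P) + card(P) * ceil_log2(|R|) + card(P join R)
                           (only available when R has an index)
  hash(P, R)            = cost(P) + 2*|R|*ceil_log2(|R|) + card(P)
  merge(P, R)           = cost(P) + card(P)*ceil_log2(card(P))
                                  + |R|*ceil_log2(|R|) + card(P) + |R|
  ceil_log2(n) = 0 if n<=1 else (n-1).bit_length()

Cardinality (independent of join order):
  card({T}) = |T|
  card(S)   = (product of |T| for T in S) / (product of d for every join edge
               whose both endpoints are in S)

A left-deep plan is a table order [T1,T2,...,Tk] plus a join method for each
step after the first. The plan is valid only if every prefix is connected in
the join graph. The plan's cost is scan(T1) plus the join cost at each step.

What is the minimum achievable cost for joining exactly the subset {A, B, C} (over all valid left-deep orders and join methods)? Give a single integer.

10920

Selinger DP over subsets of {A,B,C}:
  {A}: scan cost=500, card=500
  {C}: scan cost=100, card=100
  {B}: scan cost=60, card=60
  {AC}: card=25000; try (C,hash)→2400, (A,merge)→5900, (C,merge)→6300, (A,hash)→9200, (A,nl_idx)→26000, (C,nl_idx)→29000 …(+2); best=2400 via (C,hash)
  {BC}: card=1000; try (B,hash)→920, (C,merge)→1280, (B,merge)→1320, (C,nl_idx)→1480, (C,hash)→1520, (C,nl)→6060 …(+1); best=920 via (B,hash)
  {ABC}: card=250000; try (A,hash)→10920, (A,merge)→16920, (B,hash)→28120, (A,nl_idx)→259920, (B,merge)→402820, (A,nl)→500920 …(+1); best=10920 via (A,hash)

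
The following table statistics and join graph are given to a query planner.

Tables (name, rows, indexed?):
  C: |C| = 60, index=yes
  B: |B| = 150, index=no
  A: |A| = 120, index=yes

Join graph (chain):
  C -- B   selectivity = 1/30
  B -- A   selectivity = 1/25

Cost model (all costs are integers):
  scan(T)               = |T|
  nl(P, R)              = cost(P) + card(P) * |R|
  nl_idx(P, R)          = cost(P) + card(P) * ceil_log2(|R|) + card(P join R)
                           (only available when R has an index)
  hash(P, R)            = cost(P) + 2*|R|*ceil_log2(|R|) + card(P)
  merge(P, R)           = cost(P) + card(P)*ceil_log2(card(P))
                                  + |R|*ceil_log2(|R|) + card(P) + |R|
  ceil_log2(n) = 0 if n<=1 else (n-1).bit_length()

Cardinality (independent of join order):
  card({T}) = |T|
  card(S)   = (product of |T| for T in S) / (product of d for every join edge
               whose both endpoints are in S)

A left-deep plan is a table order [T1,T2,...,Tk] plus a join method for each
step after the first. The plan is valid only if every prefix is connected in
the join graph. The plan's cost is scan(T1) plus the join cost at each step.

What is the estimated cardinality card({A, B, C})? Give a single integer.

Tables in S: A(120), B(150), C(60)
Edges inside S: C-B(d=30), B-A(d=25)
numerator = 120 * 150 * 60 = 1080000
denominator = 30 * 25 = 750
card(S) = 1080000 / 750 = 1440

1440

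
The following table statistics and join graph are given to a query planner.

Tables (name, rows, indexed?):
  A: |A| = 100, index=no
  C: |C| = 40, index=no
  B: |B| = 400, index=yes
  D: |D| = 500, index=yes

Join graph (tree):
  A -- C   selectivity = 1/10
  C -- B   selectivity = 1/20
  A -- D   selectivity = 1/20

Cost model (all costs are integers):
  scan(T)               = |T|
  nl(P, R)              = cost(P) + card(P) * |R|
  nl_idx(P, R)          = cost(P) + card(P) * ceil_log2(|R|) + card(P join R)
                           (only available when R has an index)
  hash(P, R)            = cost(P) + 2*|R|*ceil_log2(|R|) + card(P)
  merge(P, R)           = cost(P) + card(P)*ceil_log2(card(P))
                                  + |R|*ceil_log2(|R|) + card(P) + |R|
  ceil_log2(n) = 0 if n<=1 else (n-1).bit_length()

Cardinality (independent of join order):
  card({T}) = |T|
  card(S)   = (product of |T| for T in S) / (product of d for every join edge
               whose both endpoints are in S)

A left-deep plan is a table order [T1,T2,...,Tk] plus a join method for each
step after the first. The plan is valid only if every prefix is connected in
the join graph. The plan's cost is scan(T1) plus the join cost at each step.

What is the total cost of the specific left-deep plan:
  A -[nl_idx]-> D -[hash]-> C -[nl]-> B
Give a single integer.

step 1: scan A: cost=100, card=100
step 2: join D via nl_idx
    card(P join D) = 100*500/(20) = 2500
    cost = 100 + 100*9 + 2500 = 3500
step 3: join C via hash
    card(P join C) = 2500*40/(10) = 10000
    cost = 3500 + 2*40*6 + 2500 = 6480
step 4: join B via nl
    card(P join B) = 10000*400/(20) = 200000
    cost = 6480 + 10000*400 = 4006480

4006480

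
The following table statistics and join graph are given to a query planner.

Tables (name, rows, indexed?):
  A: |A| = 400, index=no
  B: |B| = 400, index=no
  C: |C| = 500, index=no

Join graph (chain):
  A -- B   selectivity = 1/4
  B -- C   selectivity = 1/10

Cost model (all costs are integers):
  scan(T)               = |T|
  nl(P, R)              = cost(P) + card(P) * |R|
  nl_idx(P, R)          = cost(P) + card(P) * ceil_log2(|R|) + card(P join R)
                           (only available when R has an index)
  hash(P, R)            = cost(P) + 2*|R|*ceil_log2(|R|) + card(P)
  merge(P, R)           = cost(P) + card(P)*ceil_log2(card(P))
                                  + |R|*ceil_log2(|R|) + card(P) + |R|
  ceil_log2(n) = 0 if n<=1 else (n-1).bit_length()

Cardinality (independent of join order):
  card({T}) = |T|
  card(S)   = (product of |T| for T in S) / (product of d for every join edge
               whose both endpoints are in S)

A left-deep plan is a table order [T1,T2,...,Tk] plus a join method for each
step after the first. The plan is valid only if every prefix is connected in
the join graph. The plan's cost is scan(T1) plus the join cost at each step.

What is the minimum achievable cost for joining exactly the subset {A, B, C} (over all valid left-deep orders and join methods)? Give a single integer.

Selinger DP over subsets of {A,B,C}:
  {A}: scan cost=400, card=400
  {B}: scan cost=400, card=400
  {C}: scan cost=500, card=500
  {AB}: card=40000; try (B,hash)→8000, (A,hash)→8000, (B,merge)→8400, (A,merge)→8400, (B,nl)→160400, (A,nl)→160400; best=8000 via (B,hash)
  {BC}: card=20000; try (B,hash)→8200, (C,merge)→9400, (B,merge)→9500, (C,hash)→9800, (C,nl)→200400, (B,nl)→200500; best=8200 via (B,hash)
  {ABC}: card=2000000; try (A,hash)→35400, (C,hash)→57000, (A,merge)→332200, (C,merge)→693000, (A,nl)→8008200, (C,nl)→20008000; best=35400 via (A,hash)

35400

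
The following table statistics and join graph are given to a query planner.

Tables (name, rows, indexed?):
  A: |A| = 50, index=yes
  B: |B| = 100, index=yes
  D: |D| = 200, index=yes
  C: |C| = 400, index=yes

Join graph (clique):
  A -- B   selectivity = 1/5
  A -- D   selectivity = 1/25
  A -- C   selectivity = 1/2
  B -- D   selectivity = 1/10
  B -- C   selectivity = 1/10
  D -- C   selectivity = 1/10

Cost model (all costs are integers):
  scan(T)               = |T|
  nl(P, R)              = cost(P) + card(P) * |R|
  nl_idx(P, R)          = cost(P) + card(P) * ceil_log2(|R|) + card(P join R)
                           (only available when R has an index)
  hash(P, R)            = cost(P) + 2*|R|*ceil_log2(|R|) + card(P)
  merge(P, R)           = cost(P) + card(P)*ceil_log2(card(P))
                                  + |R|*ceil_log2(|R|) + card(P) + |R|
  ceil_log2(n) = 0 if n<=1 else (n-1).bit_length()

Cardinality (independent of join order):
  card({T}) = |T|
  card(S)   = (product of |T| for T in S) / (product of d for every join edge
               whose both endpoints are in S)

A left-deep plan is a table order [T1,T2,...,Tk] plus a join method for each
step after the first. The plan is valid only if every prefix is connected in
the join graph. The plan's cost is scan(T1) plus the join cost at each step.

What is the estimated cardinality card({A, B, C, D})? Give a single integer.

1600

Tables in S: A(50), B(100), C(400), D(200)
Edges inside S: A-B(d=5), A-D(d=25), A-C(d=2), B-D(d=10), B-C(d=10), D-C(d=10)
numerator = 50 * 100 * 400 * 200 = 400000000
denominator = 5 * 25 * 2 * 10 * 10 * 10 = 250000
card(S) = 400000000 / 250000 = 1600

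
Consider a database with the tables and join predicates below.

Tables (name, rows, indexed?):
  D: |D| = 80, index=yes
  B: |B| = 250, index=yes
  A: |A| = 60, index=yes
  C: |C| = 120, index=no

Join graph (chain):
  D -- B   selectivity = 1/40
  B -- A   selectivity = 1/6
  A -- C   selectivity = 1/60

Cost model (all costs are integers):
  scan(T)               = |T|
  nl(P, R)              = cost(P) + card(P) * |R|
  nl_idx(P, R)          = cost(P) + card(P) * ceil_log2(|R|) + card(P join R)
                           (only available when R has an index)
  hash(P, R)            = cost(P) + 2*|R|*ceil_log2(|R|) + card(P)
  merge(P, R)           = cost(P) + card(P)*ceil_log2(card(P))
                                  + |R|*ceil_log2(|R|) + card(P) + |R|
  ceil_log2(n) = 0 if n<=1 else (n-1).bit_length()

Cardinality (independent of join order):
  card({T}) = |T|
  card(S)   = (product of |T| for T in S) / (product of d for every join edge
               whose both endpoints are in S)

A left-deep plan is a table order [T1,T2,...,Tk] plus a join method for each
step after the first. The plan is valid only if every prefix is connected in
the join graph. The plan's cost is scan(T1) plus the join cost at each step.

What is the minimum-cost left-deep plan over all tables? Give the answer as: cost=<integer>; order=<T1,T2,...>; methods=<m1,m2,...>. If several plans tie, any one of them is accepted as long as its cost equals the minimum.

Selinger DP (subsets sized 1..n):
  {D}: scan cost=80, card=80
  {B}: scan cost=250, card=250
  {A}: scan cost=60, card=60
  {C}: scan cost=120, card=120
  {BD}: card=500; try (B,nl_idx)→1220, (D,hash)→1620, (D,nl_idx)→2500, (B,merge)→2970, (D,merge)→3140, (B,hash)→4160 …(+2); best=1220 via (B,nl_idx)
  {AB}: card=2500; try (A,hash)→1220, (B,merge)→2730, (A,merge)→2920, (B,nl_idx)→3040, (B,hash)→4120, (A,nl_idx)→4250 …(+2); best=1220 via (A,hash)
  {AC}: card=120; try (A,hash)→960, (A,nl_idx)→960, (C,merge)→1440, (A,merge)→1500, (C,hash)→1800, (C,nl)→7260 …(+1); best=960 via (A,hash)
  {ABD}: card=5000; try (A,hash)→2440, (D,hash)→4840, (A,merge)→6640, (A,nl_idx)→9220, (D,nl_idx)→23720, (A,nl)→31220 …(+2); best=2440 via (A,hash)
  {ABC}: card=5000; try (B,merge)→4170, (B,hash)→5080, (C,hash)→5400, (B,nl_idx)→6920, (B,nl)→30960, (C,merge)→34680 …(+1); best=4170 via (B,merge)
  {ABCD}: card=10000; try (C,hash)→9120, (D,hash)→10290, (D,nl_idx)→49170, (C,merge)→73400, (D,merge)→74810, (D,nl)→404170 …(+1); best=9120 via (C,hash)

cost=9120; order=D,B,A,C; methods=nl_idx,hash,hash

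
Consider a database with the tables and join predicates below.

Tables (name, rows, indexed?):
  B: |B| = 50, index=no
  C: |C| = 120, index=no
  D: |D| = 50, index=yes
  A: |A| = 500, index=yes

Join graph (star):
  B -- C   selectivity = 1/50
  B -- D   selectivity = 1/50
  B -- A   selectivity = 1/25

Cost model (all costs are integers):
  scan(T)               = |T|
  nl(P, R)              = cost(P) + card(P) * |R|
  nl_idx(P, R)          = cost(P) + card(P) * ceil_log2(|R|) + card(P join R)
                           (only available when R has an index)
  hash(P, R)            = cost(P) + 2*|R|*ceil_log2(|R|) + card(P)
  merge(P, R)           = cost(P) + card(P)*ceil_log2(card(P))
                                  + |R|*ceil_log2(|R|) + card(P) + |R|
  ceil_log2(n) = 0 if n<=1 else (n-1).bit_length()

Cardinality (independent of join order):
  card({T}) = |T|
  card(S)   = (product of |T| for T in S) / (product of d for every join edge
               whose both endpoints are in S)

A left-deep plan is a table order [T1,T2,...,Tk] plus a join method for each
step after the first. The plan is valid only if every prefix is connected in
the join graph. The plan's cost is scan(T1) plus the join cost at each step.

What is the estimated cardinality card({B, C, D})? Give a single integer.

120

Tables in S: B(50), C(120), D(50)
Edges inside S: B-C(d=50), B-D(d=50)
numerator = 50 * 120 * 50 = 300000
denominator = 50 * 50 = 2500
card(S) = 300000 / 2500 = 120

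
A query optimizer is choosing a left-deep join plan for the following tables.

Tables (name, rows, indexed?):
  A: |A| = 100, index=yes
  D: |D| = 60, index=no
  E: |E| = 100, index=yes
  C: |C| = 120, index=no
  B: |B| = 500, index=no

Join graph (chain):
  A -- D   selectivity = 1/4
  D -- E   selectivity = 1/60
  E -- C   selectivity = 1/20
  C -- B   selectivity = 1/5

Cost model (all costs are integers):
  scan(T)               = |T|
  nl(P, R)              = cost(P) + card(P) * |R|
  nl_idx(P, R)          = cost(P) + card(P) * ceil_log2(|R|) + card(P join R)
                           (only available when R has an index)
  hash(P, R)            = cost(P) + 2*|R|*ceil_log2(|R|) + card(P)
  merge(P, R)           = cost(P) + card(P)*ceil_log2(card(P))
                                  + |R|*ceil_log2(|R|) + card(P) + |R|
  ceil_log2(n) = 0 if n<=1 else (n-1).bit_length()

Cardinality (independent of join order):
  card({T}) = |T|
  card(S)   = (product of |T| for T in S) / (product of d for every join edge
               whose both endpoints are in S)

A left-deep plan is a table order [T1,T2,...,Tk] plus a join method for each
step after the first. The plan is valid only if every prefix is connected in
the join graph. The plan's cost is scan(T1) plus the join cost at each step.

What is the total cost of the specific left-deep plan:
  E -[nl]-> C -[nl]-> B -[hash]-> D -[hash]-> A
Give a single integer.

step 1: scan E: cost=100, card=100
step 2: join C via nl
    card(P join C) = 100*120/(20) = 600
    cost = 100 + 100*120 = 12100
step 3: join B via nl
    card(P join B) = 600*500/(5) = 60000
    cost = 12100 + 600*500 = 312100
step 4: join D via hash
    card(P join D) = 60000*60/(60) = 60000
    cost = 312100 + 2*60*6 + 60000 = 372820
step 5: join A via hash
    card(P join A) = 60000*100/(4) = 1500000
    cost = 372820 + 2*100*7 + 60000 = 434220

434220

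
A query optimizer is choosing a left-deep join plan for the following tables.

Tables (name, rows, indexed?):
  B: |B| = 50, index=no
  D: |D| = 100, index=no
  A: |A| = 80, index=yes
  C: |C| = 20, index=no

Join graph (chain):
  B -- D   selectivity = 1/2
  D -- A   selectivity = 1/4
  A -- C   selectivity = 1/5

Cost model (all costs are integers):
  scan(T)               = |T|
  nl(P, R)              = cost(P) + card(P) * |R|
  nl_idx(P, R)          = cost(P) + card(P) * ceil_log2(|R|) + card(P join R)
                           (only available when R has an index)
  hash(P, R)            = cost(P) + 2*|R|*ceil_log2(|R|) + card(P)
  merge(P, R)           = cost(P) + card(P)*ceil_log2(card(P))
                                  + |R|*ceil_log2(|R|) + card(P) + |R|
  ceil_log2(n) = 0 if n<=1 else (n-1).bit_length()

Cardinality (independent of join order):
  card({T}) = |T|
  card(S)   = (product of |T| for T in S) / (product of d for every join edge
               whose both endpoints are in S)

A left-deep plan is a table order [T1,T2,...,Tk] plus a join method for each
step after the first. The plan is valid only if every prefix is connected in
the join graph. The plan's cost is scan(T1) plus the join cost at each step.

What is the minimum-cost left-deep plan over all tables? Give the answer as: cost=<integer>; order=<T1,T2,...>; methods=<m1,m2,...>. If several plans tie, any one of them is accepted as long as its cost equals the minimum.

Selinger DP (subsets sized 1..n):
  {B}: scan cost=50, card=50
  {D}: scan cost=100, card=100
  {A}: scan cost=80, card=80
  {C}: scan cost=20, card=20
  {BD}: card=2500; try (B,hash)→800, (D,merge)→1200, (B,merge)→1250, (D,hash)→1500, (D,nl)→5050, (B,nl)→5100; best=800 via (B,hash)
  {AD}: card=2000; try (A,hash)→1320, (D,merge)→1520, (A,merge)→1540, (D,hash)→1560, (A,nl_idx)→2800, (D,nl)→8080 …(+1); best=1320 via (A,hash)
  {AC}: card=320; try (C,hash)→360, (A,nl_idx)→480, (A,merge)→780, (C,merge)→840, (A,hash)→1160, (A,nl)→1620 …(+1); best=360 via (C,hash)
  {ABD}: card=50000; try (B,hash)→3920, (A,hash)→4420, (B,merge)→25670, (A,merge)→33940, (A,nl_idx)→68300, (B,nl)→101320 …(+1); best=3920 via (B,hash)
  {ACD}: card=8000; try (D,hash)→2080, (C,hash)→3520, (D,merge)→4360, (C,merge)→25440, (D,nl)→32360, (C,nl)→41320; best=2080 via (D,hash)
  {ABCD}: card=200000; try (B,hash)→10680, (C,hash)→54120, (B,merge)→114430, (B,nl)→402080, (C,merge)→854040, (C,nl)→1003920; best=10680 via (B,hash)

cost=10680; order=A,C,D,B; methods=hash,hash,hash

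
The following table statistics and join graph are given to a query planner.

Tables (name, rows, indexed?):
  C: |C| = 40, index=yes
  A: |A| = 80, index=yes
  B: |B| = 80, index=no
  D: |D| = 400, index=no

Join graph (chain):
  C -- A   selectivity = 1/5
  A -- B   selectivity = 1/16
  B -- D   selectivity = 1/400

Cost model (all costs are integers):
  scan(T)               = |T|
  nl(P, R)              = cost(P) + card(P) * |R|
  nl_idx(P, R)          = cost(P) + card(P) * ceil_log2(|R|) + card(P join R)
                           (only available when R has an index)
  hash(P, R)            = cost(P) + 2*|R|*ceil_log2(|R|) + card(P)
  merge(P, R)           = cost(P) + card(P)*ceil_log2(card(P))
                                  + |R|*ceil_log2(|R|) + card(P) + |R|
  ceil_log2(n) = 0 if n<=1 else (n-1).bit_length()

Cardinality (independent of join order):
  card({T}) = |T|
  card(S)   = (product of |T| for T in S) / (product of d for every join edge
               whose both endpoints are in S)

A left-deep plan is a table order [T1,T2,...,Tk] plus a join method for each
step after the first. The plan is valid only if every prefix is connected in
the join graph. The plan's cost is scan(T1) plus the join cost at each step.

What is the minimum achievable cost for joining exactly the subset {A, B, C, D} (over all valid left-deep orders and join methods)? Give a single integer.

Selinger DP over subsets of {A,B,C,D}:
  {C}: scan cost=40, card=40
  {A}: scan cost=80, card=80
  {B}: scan cost=80, card=80
  {D}: scan cost=400, card=400
  {AC}: card=640; try (C,hash)→640, (A,merge)→960, (A,nl_idx)→960, (C,merge)→1000, (C,nl_idx)→1200, (A,hash)→1200 …(+2); best=640 via (C,hash)
  {AB}: card=400; try (A,nl_idx)→1040, (B,hash)→1280, (A,hash)→1280, (B,merge)→1360, (A,merge)→1360, (B,nl)→6480 …(+1); best=1040 via (A,nl_idx)
  {BD}: card=80; try (B,hash)→1920, (D,merge)→4720, (B,merge)→5040, (D,hash)→7360, (D,nl)→32080, (B,nl)→32400; best=1920 via (B,hash)
  {ABC}: card=3200; try (C,hash)→1920, (B,hash)→2400, (C,merge)→5320, (C,nl_idx)→6640, (B,merge)→8320, (C,nl)→17040 …(+1); best=1920 via (C,hash)
  {ABD}: card=400; try (A,nl_idx)→2880, (A,hash)→3120, (A,merge)→3200, (A,nl)→8320, (D,hash)→8640, (D,merge)→9040 …(+1); best=2880 via (A,nl_idx)
  {ABCD}: card=3200; try (C,hash)→3760, (C,merge)→7160, (C,nl_idx)→8480, (D,hash)→12320, (C,nl)→18880, (D,merge)→47520 …(+1); best=3760 via (C,hash)

3760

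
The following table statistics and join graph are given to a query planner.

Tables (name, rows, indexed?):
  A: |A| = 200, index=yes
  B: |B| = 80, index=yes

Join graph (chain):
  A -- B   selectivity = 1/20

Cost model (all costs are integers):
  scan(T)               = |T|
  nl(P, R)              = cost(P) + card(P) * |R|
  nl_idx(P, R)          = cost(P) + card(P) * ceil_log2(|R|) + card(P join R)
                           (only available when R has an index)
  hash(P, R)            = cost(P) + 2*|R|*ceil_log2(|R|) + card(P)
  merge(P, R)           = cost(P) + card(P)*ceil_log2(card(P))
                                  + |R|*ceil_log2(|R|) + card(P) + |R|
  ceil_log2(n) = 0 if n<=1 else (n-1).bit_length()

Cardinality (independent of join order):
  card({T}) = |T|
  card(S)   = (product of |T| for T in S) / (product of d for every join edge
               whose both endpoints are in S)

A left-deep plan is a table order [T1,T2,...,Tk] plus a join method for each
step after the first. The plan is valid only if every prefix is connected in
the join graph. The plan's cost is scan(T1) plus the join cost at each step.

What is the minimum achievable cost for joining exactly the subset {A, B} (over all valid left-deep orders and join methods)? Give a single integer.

Selinger DP over subsets of {A,B}:
  {A}: scan cost=200, card=200
  {B}: scan cost=80, card=80
  {AB}: card=800; try (B,hash)→1520, (A,nl_idx)→1520, (B,nl_idx)→2400, (A,merge)→2520, (B,merge)→2640, (A,hash)→3360 …(+2); best=1520 via (B,hash)

1520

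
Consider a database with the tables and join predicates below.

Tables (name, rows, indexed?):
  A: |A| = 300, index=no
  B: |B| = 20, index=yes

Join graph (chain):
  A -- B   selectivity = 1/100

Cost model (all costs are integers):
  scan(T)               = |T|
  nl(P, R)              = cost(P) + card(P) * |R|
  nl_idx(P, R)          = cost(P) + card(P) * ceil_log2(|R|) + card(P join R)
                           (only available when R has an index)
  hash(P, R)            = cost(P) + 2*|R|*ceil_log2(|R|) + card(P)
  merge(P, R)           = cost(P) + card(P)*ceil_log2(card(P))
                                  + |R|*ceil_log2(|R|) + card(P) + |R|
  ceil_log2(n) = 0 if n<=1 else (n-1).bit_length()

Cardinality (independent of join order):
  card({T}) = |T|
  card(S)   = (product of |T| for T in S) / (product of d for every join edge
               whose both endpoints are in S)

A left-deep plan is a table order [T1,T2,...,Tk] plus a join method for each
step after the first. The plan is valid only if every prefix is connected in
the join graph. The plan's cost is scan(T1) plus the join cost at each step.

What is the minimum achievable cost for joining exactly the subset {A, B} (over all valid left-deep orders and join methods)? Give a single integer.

800

Selinger DP over subsets of {A,B}:
  {A}: scan cost=300, card=300
  {B}: scan cost=20, card=20
  {AB}: card=60; try (B,hash)→800, (B,nl_idx)→1860, (A,merge)→3140, (B,merge)→3420, (A,hash)→5440, (A,nl)→6020 …(+1); best=800 via (B,hash)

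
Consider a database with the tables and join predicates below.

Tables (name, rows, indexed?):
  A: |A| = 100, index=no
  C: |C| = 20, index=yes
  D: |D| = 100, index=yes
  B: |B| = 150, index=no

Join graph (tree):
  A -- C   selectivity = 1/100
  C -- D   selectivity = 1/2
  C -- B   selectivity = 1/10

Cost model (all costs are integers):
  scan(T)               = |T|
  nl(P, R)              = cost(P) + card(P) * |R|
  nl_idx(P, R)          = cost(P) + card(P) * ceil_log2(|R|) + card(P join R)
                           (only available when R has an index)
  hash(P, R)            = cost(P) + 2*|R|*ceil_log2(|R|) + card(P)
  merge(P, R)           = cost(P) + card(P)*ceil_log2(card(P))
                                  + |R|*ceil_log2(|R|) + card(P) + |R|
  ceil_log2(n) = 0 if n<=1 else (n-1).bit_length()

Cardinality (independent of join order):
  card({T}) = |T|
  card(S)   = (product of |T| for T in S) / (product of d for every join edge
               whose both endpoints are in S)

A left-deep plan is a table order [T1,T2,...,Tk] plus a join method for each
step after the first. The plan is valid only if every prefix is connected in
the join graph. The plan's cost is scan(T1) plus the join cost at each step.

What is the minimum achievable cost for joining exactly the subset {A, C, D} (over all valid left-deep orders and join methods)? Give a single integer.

Selinger DP over subsets of {A,C,D}:
  {A}: scan cost=100, card=100
  {C}: scan cost=20, card=20
  {D}: scan cost=100, card=100
  {AC}: card=20; try (C,hash)→400, (C,nl_idx)→620, (A,merge)→940, (C,merge)→1020, (A,hash)→1440, (A,nl)→2020 …(+1); best=400 via (C,hash)
  {CD}: card=1000; try (C,hash)→400, (D,merge)→940, (C,merge)→1020, (D,nl_idx)→1160, (D,hash)→1440, (C,nl_idx)→1600 …(+2); best=400 via (C,hash)
  {ACD}: card=1000; try (D,merge)→1320, (D,nl_idx)→1540, (D,hash)→1820, (D,nl)→2400, (A,hash)→2800, (A,merge)→12200 …(+1); best=1320 via (D,merge)

1320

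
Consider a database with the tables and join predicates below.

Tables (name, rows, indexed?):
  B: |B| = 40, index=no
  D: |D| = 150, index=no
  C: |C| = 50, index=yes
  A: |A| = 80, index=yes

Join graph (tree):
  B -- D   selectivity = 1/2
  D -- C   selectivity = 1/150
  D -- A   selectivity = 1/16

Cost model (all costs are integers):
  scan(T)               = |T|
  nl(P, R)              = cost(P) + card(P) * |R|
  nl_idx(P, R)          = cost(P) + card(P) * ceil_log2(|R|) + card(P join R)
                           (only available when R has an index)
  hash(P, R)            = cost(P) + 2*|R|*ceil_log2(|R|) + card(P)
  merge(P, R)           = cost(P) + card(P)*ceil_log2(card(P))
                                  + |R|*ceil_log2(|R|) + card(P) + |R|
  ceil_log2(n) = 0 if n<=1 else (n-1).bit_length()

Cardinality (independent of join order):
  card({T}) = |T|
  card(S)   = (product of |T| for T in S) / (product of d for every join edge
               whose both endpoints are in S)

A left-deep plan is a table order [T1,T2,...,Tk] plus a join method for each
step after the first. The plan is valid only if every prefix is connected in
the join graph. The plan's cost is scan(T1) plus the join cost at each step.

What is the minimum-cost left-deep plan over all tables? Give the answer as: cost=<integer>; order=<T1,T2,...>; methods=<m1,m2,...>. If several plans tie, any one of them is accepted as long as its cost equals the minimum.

Selinger DP (subsets sized 1..n):
  {B}: scan cost=40, card=40
  {D}: scan cost=150, card=150
  {C}: scan cost=50, card=50
  {A}: scan cost=80, card=80
  {BD}: card=3000; try (B,hash)→780, (D,merge)→1670, (B,merge)→1780, (D,hash)→2480, (D,nl)→6040, (B,nl)→6150; best=780 via (B,hash)
  {CD}: card=50; try (C,hash)→900, (C,nl_idx)→1100, (D,merge)→1750, (C,merge)→1850, (D,hash)→2500, (D,nl)→7550 …(+1); best=900 via (C,hash)
  {AD}: card=750; try (A,hash)→1420, (A,nl_idx)→1950, (D,merge)→2070, (A,merge)→2140, (D,hash)→2560, (D,nl)→12080 …(+1); best=1420 via (A,hash)
  {BCD}: card=1000; try (B,hash)→1430, (B,merge)→1530, (B,nl)→2900, (C,hash)→4380, (C,nl_idx)→19780, (C,merge)→40130 …(+1); best=1430 via (B,hash)
  {ABD}: card=15000; try (B,hash)→2650, (A,hash)→4900, (B,merge)→9950, (B,nl)→31420, (A,nl_idx)→36780, (A,merge)→40420 …(+1); best=2650 via (B,hash)
  {ACD}: card=250; try (A,nl_idx)→1500, (A,merge)→1890, (A,hash)→2070, (C,hash)→2770, (A,nl)→4900, (C,nl_idx)→6170 …(+2); best=1500 via (A,nl_idx)
  {ABCD}: card=5000; try (B,hash)→2230, (A,hash)→3550, (B,merge)→4030, (B,nl)→11500, (A,merge)→13070, (A,nl_idx)→13430 …(+5); best=2230 via (B,hash)

cost=2230; order=D,C,A,B; methods=hash,nl_idx,hash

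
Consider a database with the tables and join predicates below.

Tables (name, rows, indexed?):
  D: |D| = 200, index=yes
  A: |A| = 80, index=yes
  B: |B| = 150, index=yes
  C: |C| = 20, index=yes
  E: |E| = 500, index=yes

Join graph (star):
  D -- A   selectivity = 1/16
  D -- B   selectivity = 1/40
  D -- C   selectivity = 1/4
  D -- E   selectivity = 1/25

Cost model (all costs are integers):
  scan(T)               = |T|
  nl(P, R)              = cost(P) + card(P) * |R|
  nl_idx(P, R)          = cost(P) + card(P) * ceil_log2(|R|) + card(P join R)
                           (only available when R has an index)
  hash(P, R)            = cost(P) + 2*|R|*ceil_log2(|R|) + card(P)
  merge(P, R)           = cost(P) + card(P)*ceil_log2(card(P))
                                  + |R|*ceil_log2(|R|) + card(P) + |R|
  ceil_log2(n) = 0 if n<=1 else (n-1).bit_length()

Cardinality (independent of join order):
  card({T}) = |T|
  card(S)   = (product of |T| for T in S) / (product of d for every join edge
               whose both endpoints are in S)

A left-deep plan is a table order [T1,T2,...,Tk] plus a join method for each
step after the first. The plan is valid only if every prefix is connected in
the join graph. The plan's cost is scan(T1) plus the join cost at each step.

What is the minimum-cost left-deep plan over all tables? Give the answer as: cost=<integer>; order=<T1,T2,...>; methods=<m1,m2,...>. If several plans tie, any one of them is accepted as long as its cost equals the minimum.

Selinger DP (subsets sized 1..n):
  {D}: scan cost=200, card=200
  {A}: scan cost=80, card=80
  {B}: scan cost=150, card=150
  {C}: scan cost=20, card=20
  {E}: scan cost=500, card=500
  {AD}: card=1000; try (A,hash)→1520, (D,nl_idx)→1720, (D,merge)→2520, (A,nl_idx)→2600, (A,merge)→2640, (D,hash)→3360 …(+2); best=1520 via (A,hash)
  {BD}: card=750; try (D,nl_idx)→2100, (B,nl_idx)→2550, (B,hash)→2800, (D,merge)→3300, (B,merge)→3350, (D,hash)→3500 …(+2); best=2100 via (D,nl_idx)
  {CD}: card=1000; try (C,hash)→600, (D,nl_idx)→1180, (D,merge)→1940, (C,merge)→2120, (C,nl_idx)→2200, (D,hash)→3240 …(+2); best=600 via (C,hash)
  {DE}: card=4000; try (D,hash)→4200, (E,nl_idx)→6000, (E,merge)→7000, (D,merge)→7300, (D,nl_idx)→8500, (E,hash)→9400 …(+2); best=4200 via (D,hash)
  {ABD}: card=3750; try (A,hash)→3970, (B,hash)→4920, (A,merge)→10990, (A,nl_idx)→11100, (B,nl_idx)→13270, (B,merge)→13870 …(+2); best=3970 via (A,hash)
  {ACD}: card=5000; try (C,hash)→2720, (A,hash)→2720, (C,nl_idx)→11520, (A,merge)→12240, (A,nl_idx)→12600, (C,merge)→12640 …(+2); best=2720 via (C,hash)
  {ADE}: card=20000; try (A,hash)→9320, (E,hash)→11520, (E,merge)→17520, (E,nl_idx)→30520, (A,nl_idx)→52200, (A,merge)→56840 …(+2); best=9320 via (A,hash)
  {BCD}: card=3750; try (C,hash)→3050, (B,hash)→4000, (C,nl_idx)→9600, (C,merge)→10470, (B,nl_idx)→12350, (B,merge)→12950 …(+2); best=3050 via (C,hash)
  {BDE}: card=15000; try (B,hash)→10600, (E,hash)→11850, (E,merge)→15350, (E,nl_idx)→23850, (B,nl_idx)→51200, (B,merge)→57550 …(+2); best=10600 via (B,hash)
  {CDE}: card=20000; try (C,hash)→8400, (E,hash)→10600, (E,merge)→16600, (E,nl_idx)→29600, (C,nl_idx)→44200, (C,merge)→56320 …(+2); best=8400 via (C,hash)
  {ABCD}: card=18750; try (C,hash)→7920, (A,hash)→7920, (B,hash)→10120, (C,nl_idx)→41470, (A,nl_idx)→48050, (A,merge)→52440 …(+6); best=7920 via (C,hash)
  {ABDE}: card=75000; try (E,hash)→16720, (A,hash)→26720, (B,hash)→31720, (E,merge)→57720, (E,nl_idx)→112720, (A,nl_idx)→190600 …(+6); best=16720 via (E,hash)
  {ACDE}: card=100000; try (E,hash)→16720, (C,hash)→29520, (A,hash)→29520, (E,merge)→77720, (E,nl_idx)→147720, (C,nl_idx)→209320 …(+6); best=16720 via (E,hash)
  {BCDE}: card=75000; try (E,hash)→15800, (C,hash)→25800, (B,hash)→30800, (E,merge)→56800, (E,nl_idx)→111800, (C,nl_idx)→160600 …(+6); best=15800 via (E,hash)
  {ABCDE}: card=375000; try (E,hash)→35670, (C,hash)→91920, (A,hash)→91920, (B,hash)→119120, (E,merge)→312920, (E,nl_idx)→551670 …(+10); best=35670 via (E,hash)

cost=35670; order=B,D,A,C,E; methods=nl_idx,hash,hash,hash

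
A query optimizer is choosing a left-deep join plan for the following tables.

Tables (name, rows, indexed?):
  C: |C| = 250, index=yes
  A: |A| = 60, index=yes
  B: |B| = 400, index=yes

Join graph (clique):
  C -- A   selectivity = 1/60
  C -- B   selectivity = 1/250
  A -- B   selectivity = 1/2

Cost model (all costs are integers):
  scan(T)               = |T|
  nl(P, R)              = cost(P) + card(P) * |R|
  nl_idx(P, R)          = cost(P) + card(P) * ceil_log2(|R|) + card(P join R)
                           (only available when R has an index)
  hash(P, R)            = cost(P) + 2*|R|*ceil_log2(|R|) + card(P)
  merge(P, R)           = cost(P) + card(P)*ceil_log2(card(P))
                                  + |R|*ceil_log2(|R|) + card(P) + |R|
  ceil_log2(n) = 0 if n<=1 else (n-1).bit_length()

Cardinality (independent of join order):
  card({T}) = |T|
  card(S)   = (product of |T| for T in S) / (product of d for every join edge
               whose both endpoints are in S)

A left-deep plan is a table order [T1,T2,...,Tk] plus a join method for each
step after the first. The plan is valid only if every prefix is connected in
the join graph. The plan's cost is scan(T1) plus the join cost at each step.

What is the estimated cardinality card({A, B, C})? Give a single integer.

Tables in S: A(60), B(400), C(250)
Edges inside S: C-A(d=60), C-B(d=250), A-B(d=2)
numerator = 60 * 400 * 250 = 6000000
denominator = 60 * 250 * 2 = 30000
card(S) = 6000000 / 30000 = 200

200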